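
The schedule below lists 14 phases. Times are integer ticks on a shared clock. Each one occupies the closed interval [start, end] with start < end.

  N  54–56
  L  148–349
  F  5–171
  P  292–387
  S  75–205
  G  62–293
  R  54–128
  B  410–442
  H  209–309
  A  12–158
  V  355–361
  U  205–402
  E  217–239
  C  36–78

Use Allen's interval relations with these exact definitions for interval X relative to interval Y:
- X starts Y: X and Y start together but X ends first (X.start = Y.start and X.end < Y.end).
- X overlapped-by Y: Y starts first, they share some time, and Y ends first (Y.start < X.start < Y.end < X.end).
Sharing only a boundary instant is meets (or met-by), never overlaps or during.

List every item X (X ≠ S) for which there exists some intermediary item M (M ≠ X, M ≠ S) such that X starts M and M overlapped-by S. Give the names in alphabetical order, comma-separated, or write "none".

none

Target S = [75, 205].
Intermediaries M with M overlapped-by S: L.
Via L — items with X starts L: none.
Union: none.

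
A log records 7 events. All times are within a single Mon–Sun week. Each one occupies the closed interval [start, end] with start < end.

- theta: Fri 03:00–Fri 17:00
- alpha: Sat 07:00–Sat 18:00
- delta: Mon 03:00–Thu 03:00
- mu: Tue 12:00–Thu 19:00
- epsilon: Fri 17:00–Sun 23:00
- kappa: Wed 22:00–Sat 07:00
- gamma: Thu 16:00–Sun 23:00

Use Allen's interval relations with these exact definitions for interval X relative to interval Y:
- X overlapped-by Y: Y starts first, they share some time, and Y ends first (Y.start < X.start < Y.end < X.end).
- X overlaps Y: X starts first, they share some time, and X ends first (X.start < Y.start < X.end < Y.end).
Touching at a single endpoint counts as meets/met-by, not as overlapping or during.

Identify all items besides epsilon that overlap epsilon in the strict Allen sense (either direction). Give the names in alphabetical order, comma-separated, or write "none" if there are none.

Target epsilon = [Fri 17:00, Sun 23:00].
alpha [Sat 07:00, Sat 18:00] → during → no.
delta [Mon 03:00, Thu 03:00] → before → no.
gamma [Thu 16:00, Sun 23:00] → finished-by → no.
kappa [Wed 22:00, Sat 07:00] → overlaps → yes.
mu [Tue 12:00, Thu 19:00] → before → no.
theta [Fri 03:00, Fri 17:00] → meets → no.
Result: kappa.

kappa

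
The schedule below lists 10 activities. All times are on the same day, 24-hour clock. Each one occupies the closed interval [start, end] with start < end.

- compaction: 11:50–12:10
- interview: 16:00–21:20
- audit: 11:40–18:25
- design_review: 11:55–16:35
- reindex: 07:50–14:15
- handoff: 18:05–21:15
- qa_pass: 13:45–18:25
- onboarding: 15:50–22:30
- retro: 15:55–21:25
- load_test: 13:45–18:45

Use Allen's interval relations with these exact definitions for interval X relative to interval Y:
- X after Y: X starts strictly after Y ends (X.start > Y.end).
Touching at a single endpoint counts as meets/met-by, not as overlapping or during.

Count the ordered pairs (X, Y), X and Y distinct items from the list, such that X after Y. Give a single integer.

11

Checking all 90 ordered pairs for relation 'after'; matching pairs in alphabetical order:
(handoff, compaction): handoff after compaction ✓
(handoff, design_review): handoff after design_review ✓
(handoff, reindex): handoff after reindex ✓
(interview, compaction): interview after compaction ✓
(interview, reindex): interview after reindex ✓
(load_test, compaction): load_test after compaction ✓
(onboarding, compaction): onboarding after compaction ✓
(onboarding, reindex): onboarding after reindex ✓
(qa_pass, compaction): qa_pass after compaction ✓
(retro, compaction): retro after compaction ✓
(retro, reindex): retro after reindex ✓
Count: 11.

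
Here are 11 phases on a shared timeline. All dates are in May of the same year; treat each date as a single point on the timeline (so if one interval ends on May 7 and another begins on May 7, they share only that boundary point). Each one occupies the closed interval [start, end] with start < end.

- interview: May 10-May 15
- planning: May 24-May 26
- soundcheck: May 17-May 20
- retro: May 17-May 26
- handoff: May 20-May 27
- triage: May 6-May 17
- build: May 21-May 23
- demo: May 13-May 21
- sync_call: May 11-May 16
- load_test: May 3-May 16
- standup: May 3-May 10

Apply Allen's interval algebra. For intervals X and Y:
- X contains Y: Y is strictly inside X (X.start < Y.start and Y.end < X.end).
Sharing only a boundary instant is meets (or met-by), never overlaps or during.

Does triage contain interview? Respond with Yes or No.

triage = [May 6, May 17], interview = [May 10, May 15].
Actual relation of triage to interview: contains.
Asked whether 'contains' holds → Yes.

Yes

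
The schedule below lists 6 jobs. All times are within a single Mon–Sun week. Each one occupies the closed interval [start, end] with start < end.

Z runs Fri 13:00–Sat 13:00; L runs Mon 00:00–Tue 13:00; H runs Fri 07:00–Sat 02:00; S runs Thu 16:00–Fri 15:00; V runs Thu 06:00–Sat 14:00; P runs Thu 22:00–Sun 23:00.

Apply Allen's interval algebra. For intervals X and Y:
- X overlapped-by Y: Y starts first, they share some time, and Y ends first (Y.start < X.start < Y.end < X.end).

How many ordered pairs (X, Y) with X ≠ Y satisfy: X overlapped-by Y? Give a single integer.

Checking all 30 ordered pairs for relation 'overlapped-by'; matching pairs in alphabetical order:
(H, S): H overlapped-by S ✓
(P, S): P overlapped-by S ✓
(P, V): P overlapped-by V ✓
(Z, H): Z overlapped-by H ✓
(Z, S): Z overlapped-by S ✓
Count: 5.

5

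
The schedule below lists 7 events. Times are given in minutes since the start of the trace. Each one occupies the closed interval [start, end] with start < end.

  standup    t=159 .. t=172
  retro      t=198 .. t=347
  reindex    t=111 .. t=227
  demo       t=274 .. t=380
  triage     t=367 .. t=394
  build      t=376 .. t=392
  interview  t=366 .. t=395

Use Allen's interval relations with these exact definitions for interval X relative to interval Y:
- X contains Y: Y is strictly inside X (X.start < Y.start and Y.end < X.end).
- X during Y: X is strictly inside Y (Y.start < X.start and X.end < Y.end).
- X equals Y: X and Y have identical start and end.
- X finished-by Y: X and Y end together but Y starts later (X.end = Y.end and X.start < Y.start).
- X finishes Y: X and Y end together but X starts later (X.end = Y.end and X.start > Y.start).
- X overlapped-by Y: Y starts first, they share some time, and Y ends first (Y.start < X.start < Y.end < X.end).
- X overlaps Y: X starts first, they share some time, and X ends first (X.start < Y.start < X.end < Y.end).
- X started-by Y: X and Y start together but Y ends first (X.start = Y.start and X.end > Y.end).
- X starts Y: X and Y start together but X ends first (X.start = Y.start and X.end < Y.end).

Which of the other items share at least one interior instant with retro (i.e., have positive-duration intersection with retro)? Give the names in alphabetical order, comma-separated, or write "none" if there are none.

Target retro = [t=198, t=347].
build [t=376, t=392] → after → no.
demo [t=274, t=380] → overlapped-by → yes.
interview [t=366, t=395] → after → no.
reindex [t=111, t=227] → overlaps → yes.
standup [t=159, t=172] → before → no.
triage [t=367, t=394] → after → no.
Result: demo, reindex.

demo, reindex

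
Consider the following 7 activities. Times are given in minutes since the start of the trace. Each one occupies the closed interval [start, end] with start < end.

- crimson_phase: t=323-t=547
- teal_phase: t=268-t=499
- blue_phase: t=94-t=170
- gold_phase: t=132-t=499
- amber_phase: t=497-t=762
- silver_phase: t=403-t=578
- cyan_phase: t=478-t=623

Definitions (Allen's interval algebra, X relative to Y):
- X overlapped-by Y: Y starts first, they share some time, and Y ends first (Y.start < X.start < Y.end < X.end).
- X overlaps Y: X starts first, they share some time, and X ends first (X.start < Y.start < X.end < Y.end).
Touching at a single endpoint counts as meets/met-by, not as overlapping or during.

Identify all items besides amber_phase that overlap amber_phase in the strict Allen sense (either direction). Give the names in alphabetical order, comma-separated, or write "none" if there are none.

Target amber_phase = [t=497, t=762].
blue_phase [t=94, t=170] → before → no.
crimson_phase [t=323, t=547] → overlaps → yes.
cyan_phase [t=478, t=623] → overlaps → yes.
gold_phase [t=132, t=499] → overlaps → yes.
silver_phase [t=403, t=578] → overlaps → yes.
teal_phase [t=268, t=499] → overlaps → yes.
Result: crimson_phase, cyan_phase, gold_phase, silver_phase, teal_phase.

crimson_phase, cyan_phase, gold_phase, silver_phase, teal_phase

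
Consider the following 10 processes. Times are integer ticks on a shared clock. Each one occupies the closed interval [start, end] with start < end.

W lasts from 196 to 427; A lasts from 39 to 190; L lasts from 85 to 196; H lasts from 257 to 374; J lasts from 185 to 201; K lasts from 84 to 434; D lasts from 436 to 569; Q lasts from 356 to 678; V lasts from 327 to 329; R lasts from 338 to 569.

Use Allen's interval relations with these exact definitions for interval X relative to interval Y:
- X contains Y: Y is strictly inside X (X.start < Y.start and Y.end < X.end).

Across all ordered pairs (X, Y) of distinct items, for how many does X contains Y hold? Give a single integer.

9

Checking all 90 ordered pairs for relation 'contains'; matching pairs in alphabetical order:
(H, V): H contains V ✓
(K, H): K contains H ✓
(K, J): K contains J ✓
(K, L): K contains L ✓
(K, V): K contains V ✓
(K, W): K contains W ✓
(Q, D): Q contains D ✓
(W, H): W contains H ✓
(W, V): W contains V ✓
Count: 9.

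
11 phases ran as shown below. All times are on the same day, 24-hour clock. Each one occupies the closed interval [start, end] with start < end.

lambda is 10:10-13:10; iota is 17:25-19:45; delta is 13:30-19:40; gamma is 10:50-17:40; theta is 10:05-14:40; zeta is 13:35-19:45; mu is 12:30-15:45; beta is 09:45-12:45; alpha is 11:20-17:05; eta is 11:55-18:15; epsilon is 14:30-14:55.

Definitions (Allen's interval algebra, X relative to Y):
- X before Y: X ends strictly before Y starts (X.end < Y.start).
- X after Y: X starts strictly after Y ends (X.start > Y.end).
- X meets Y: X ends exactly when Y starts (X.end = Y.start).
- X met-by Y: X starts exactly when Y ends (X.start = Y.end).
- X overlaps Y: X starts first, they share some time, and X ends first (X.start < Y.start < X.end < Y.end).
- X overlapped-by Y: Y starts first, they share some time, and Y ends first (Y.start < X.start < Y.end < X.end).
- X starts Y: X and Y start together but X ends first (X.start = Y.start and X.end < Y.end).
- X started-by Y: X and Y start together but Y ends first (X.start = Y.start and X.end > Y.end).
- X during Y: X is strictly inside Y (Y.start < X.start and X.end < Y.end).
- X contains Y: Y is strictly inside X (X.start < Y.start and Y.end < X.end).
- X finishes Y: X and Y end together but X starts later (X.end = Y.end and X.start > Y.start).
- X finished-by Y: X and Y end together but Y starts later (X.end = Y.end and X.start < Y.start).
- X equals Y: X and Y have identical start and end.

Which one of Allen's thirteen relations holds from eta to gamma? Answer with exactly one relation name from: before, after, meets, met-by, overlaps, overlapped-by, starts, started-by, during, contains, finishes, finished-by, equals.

overlapped-by

eta = [11:55, 18:15]; gamma = [10:50, 17:40].
Compare endpoints: eta.start > gamma.start, eta.start < gamma.end, eta.end > gamma.start, eta.end > gamma.end.
That pattern is 'overlapped-by'.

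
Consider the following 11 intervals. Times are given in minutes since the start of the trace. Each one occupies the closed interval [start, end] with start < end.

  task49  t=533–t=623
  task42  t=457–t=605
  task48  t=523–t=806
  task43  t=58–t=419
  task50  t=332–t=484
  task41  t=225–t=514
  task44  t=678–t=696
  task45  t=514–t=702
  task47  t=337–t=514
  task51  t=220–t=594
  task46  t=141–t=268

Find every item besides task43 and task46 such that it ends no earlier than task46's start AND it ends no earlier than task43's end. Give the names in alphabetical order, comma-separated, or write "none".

task41, task42, task44, task45, task47, task48, task49, task50, task51

Conditions: its end is no earlier than task46's start (X.end >= t=141) AND its end is no earlier than task43's end (X.end >= t=419).
task41: end t=514 >= t=141? ✓; end t=514 >= t=419? ✓ → yes.
task42: end t=605 >= t=141? ✓; end t=605 >= t=419? ✓ → yes.
task44: end t=696 >= t=141? ✓; end t=696 >= t=419? ✓ → yes.
task45: end t=702 >= t=141? ✓; end t=702 >= t=419? ✓ → yes.
task47: end t=514 >= t=141? ✓; end t=514 >= t=419? ✓ → yes.
task48: end t=806 >= t=141? ✓; end t=806 >= t=419? ✓ → yes.
task49: end t=623 >= t=141? ✓; end t=623 >= t=419? ✓ → yes.
task50: end t=484 >= t=141? ✓; end t=484 >= t=419? ✓ → yes.
task51: end t=594 >= t=141? ✓; end t=594 >= t=419? ✓ → yes.
Result: task41, task42, task44, task45, task47, task48, task49, task50, task51.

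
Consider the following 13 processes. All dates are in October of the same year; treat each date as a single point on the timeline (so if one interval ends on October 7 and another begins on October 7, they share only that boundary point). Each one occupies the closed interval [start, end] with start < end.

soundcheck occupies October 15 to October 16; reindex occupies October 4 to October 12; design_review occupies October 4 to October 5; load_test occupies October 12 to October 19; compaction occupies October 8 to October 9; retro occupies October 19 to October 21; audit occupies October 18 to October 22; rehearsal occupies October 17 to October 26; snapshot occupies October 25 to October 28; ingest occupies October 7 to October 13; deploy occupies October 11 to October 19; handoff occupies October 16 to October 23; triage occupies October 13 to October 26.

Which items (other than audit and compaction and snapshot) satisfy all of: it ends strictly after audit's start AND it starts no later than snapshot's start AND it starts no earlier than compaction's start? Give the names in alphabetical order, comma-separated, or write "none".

Conditions: its end is strictly after audit's start (X.end > October 18) AND its start is no later than snapshot's start (X.start <= October 25) AND its start is no earlier than compaction's start (X.start >= October 8).
deploy: end October 19 > October 18? ✓; start October 11 <= October 25? ✓; start October 11 >= October 8? ✓ → yes.
design_review: end October 5 > October 18? ✗; start October 4 <= October 25? ✓; start October 4 >= October 8? ✗ → no.
handoff: end October 23 > October 18? ✓; start October 16 <= October 25? ✓; start October 16 >= October 8? ✓ → yes.
ingest: end October 13 > October 18? ✗; start October 7 <= October 25? ✓; start October 7 >= October 8? ✗ → no.
load_test: end October 19 > October 18? ✓; start October 12 <= October 25? ✓; start October 12 >= October 8? ✓ → yes.
rehearsal: end October 26 > October 18? ✓; start October 17 <= October 25? ✓; start October 17 >= October 8? ✓ → yes.
reindex: end October 12 > October 18? ✗; start October 4 <= October 25? ✓; start October 4 >= October 8? ✗ → no.
retro: end October 21 > October 18? ✓; start October 19 <= October 25? ✓; start October 19 >= October 8? ✓ → yes.
soundcheck: end October 16 > October 18? ✗; start October 15 <= October 25? ✓; start October 15 >= October 8? ✓ → no.
triage: end October 26 > October 18? ✓; start October 13 <= October 25? ✓; start October 13 >= October 8? ✓ → yes.
Result: deploy, handoff, load_test, rehearsal, retro, triage.

deploy, handoff, load_test, rehearsal, retro, triage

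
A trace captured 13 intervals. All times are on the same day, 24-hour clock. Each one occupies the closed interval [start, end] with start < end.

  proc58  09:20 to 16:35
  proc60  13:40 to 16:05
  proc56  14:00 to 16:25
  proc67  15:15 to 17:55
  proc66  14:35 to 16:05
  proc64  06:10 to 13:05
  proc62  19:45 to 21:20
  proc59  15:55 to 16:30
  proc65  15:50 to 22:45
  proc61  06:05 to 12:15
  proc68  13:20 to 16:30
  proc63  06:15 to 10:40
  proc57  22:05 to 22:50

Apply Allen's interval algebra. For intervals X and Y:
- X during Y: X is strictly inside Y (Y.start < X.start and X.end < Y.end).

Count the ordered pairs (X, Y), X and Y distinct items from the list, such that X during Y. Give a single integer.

14

Checking all 156 ordered pairs for relation 'during'; matching pairs in alphabetical order:
(proc56, proc58): proc56 during proc58 ✓
(proc56, proc68): proc56 during proc68 ✓
(proc59, proc58): proc59 during proc58 ✓
(proc59, proc65): proc59 during proc65 ✓
(proc59, proc67): proc59 during proc67 ✓
(proc60, proc58): proc60 during proc58 ✓
(proc60, proc68): proc60 during proc68 ✓
(proc62, proc65): proc62 during proc65 ✓
(proc63, proc61): proc63 during proc61 ✓
(proc63, proc64): proc63 during proc64 ✓
(proc66, proc56): proc66 during proc56 ✓
(proc66, proc58): proc66 during proc58 ✓
(proc66, proc68): proc66 during proc68 ✓
(proc68, proc58): proc68 during proc58 ✓
Count: 14.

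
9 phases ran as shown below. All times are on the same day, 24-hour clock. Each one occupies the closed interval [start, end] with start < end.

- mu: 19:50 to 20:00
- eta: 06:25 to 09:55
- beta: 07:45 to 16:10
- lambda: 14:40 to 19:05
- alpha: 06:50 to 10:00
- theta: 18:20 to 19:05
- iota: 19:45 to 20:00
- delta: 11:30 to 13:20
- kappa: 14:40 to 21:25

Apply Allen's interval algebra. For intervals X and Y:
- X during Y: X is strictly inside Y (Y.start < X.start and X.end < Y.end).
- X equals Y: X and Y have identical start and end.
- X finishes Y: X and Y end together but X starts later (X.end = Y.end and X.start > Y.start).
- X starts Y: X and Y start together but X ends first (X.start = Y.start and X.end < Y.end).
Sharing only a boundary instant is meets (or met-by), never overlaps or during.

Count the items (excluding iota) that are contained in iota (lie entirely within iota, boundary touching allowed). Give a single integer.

Target iota = [19:45, 20:00].
alpha [06:50, 10:00] → before → no.
beta [07:45, 16:10] → before → no.
delta [11:30, 13:20] → before → no.
eta [06:25, 09:55] → before → no.
kappa [14:40, 21:25] → contains → no.
lambda [14:40, 19:05] → before → no.
mu [19:50, 20:00] → finishes → counts.
theta [18:20, 19:05] → before → no.
Total: 1.

1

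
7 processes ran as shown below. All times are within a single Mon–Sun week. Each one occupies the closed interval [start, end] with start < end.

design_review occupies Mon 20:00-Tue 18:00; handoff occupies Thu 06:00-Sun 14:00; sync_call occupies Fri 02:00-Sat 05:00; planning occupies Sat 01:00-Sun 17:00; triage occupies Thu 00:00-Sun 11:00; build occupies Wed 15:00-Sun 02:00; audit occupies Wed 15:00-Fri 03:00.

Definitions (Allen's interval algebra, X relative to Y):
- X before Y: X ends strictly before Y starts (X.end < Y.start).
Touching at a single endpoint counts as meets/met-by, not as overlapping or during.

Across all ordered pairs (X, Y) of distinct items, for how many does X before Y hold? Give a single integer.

7

Checking all 42 ordered pairs for relation 'before'; matching pairs in alphabetical order:
(audit, planning): audit before planning ✓
(design_review, audit): design_review before audit ✓
(design_review, build): design_review before build ✓
(design_review, handoff): design_review before handoff ✓
(design_review, planning): design_review before planning ✓
(design_review, sync_call): design_review before sync_call ✓
(design_review, triage): design_review before triage ✓
Count: 7.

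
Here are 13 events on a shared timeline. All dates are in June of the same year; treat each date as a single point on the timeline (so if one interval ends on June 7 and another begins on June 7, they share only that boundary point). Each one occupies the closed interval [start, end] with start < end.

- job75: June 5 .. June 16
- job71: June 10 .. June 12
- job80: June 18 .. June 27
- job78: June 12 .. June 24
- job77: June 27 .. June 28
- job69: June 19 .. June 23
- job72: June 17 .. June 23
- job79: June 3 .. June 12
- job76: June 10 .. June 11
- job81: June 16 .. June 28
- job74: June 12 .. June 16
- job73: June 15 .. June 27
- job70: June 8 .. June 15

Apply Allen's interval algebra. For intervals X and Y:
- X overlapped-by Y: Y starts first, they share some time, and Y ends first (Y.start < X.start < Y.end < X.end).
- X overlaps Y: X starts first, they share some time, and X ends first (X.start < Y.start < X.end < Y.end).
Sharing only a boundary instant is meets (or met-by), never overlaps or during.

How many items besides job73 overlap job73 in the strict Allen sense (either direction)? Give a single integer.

Target job73 = [June 15, June 27].
job69 [June 19, June 23] → during → no.
job70 [June 8, June 15] → meets → no.
job71 [June 10, June 12] → before → no.
job72 [June 17, June 23] → during → no.
job74 [June 12, June 16] → overlaps → counts.
job75 [June 5, June 16] → overlaps → counts.
job76 [June 10, June 11] → before → no.
job77 [June 27, June 28] → met-by → no.
job78 [June 12, June 24] → overlaps → counts.
job79 [June 3, June 12] → before → no.
job80 [June 18, June 27] → finishes → no.
job81 [June 16, June 28] → overlapped-by → counts.
Total: 4.

4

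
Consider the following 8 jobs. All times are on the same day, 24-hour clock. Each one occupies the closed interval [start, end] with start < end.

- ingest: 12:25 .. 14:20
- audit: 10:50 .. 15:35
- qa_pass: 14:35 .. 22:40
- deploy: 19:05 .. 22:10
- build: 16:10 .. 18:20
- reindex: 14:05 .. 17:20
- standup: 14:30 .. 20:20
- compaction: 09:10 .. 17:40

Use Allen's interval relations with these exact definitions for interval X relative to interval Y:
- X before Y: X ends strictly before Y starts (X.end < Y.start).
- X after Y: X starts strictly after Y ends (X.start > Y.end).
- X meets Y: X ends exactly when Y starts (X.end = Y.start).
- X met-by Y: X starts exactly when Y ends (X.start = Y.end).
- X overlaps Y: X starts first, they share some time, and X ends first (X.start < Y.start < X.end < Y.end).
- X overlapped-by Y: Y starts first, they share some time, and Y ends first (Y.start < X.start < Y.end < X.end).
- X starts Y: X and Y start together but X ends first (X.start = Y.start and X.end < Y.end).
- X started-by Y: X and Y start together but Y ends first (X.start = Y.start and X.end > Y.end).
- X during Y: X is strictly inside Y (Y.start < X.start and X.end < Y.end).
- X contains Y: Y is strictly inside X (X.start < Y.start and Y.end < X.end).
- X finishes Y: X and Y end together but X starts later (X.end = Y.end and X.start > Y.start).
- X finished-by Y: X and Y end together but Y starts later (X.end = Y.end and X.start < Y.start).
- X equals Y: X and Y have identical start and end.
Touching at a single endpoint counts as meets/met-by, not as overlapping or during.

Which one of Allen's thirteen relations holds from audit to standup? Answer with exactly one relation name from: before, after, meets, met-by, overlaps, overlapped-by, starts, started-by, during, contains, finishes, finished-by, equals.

overlaps

audit = [10:50, 15:35]; standup = [14:30, 20:20].
Compare endpoints: audit.start < standup.start, audit.start < standup.end, audit.end > standup.start, audit.end < standup.end.
That pattern is 'overlaps'.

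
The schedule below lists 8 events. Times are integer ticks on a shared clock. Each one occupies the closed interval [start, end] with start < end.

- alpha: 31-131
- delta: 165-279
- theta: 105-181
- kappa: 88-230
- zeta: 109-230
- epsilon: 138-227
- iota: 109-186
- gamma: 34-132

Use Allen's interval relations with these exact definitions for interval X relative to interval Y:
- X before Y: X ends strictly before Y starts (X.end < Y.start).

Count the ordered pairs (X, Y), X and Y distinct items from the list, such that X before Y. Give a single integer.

Checking all 56 ordered pairs for relation 'before'; matching pairs in alphabetical order:
(alpha, delta): alpha before delta ✓
(alpha, epsilon): alpha before epsilon ✓
(gamma, delta): gamma before delta ✓
(gamma, epsilon): gamma before epsilon ✓
Count: 4.

4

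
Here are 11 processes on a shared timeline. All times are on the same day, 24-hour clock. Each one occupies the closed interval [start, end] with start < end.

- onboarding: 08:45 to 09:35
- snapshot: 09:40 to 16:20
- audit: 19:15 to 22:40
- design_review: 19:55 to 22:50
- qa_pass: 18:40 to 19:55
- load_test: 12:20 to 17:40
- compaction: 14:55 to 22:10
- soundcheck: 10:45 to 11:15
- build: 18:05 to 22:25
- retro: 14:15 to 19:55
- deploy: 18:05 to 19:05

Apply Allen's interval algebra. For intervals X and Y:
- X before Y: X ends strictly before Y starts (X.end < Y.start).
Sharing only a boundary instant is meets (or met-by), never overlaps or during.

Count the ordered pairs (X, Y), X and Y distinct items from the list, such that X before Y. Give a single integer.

30

Checking all 110 ordered pairs for relation 'before'; matching pairs in alphabetical order:
(deploy, audit): deploy before audit ✓
(deploy, design_review): deploy before design_review ✓
(load_test, audit): load_test before audit ✓
(load_test, build): load_test before build ✓
(load_test, deploy): load_test before deploy ✓
(load_test, design_review): load_test before design_review ✓
(load_test, qa_pass): load_test before qa_pass ✓
(onboarding, audit): onboarding before audit ✓
(onboarding, build): onboarding before build ✓
(onboarding, compaction): onboarding before compaction ✓
(onboarding, deploy): onboarding before deploy ✓
(onboarding, design_review): onboarding before design_review ✓
(onboarding, load_test): onboarding before load_test ✓
(onboarding, qa_pass): onboarding before qa_pass ✓
(onboarding, retro): onboarding before retro ✓
(onboarding, snapshot): onboarding before snapshot ✓
(onboarding, soundcheck): onboarding before soundcheck ✓
(snapshot, audit): snapshot before audit ✓
(snapshot, build): snapshot before build ✓
(snapshot, deploy): snapshot before deploy ✓
(snapshot, design_review): snapshot before design_review ✓
(snapshot, qa_pass): snapshot before qa_pass ✓
(soundcheck, audit): soundcheck before audit ✓
(soundcheck, build): soundcheck before build ✓
... plus 6 further pairs not listed.
Count: 30.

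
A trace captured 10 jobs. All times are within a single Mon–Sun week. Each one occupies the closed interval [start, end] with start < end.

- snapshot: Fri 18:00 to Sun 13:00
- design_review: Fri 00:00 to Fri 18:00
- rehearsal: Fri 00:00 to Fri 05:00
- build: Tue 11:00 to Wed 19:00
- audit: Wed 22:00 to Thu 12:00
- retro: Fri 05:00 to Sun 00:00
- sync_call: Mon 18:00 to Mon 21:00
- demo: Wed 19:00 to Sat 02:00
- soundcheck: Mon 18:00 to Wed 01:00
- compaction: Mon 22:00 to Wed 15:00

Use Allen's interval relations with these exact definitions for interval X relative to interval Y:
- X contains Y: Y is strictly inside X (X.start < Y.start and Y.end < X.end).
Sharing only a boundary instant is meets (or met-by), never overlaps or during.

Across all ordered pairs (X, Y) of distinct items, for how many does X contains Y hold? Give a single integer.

Checking all 90 ordered pairs for relation 'contains'; matching pairs in alphabetical order:
(demo, audit): demo contains audit ✓
(demo, design_review): demo contains design_review ✓
(demo, rehearsal): demo contains rehearsal ✓
Count: 3.

3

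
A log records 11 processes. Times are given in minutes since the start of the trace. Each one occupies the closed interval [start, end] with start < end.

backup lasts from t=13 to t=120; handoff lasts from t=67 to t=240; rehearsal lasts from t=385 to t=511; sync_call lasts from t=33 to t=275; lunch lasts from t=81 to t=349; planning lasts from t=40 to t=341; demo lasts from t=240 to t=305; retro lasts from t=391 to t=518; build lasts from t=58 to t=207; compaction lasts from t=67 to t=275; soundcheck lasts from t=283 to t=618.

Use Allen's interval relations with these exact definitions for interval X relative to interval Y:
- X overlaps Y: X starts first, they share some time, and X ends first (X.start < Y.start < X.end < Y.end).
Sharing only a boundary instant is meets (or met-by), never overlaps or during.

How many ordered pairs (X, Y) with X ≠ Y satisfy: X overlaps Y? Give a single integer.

Checking all 110 ordered pairs for relation 'overlaps'; matching pairs in alphabetical order:
(backup, build): backup overlaps build ✓
(backup, compaction): backup overlaps compaction ✓
(backup, handoff): backup overlaps handoff ✓
(backup, lunch): backup overlaps lunch ✓
(backup, planning): backup overlaps planning ✓
(backup, sync_call): backup overlaps sync_call ✓
(build, compaction): build overlaps compaction ✓
(build, handoff): build overlaps handoff ✓
(build, lunch): build overlaps lunch ✓
(compaction, demo): compaction overlaps demo ✓
(compaction, lunch): compaction overlaps lunch ✓
(demo, soundcheck): demo overlaps soundcheck ✓
(handoff, lunch): handoff overlaps lunch ✓
(lunch, soundcheck): lunch overlaps soundcheck ✓
(planning, lunch): planning overlaps lunch ✓
(planning, soundcheck): planning overlaps soundcheck ✓
(rehearsal, retro): rehearsal overlaps retro ✓
(sync_call, demo): sync_call overlaps demo ✓
(sync_call, lunch): sync_call overlaps lunch ✓
(sync_call, planning): sync_call overlaps planning ✓
Count: 20.

20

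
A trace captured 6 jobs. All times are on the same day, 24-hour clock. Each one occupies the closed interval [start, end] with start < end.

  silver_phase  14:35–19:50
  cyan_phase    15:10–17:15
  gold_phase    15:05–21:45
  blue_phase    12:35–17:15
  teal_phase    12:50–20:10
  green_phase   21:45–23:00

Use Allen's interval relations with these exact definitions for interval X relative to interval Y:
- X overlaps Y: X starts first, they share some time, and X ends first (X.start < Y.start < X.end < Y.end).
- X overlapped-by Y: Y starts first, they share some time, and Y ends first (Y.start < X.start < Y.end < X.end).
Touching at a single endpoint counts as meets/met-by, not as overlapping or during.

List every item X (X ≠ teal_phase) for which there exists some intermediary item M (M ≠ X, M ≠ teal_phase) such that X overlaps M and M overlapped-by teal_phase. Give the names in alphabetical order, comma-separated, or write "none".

Target teal_phase = [12:50, 20:10].
Intermediaries M with M overlapped-by teal_phase: gold_phase.
Via gold_phase — items with X overlaps gold_phase: blue_phase, silver_phase.
Union: blue_phase, silver_phase.

blue_phase, silver_phase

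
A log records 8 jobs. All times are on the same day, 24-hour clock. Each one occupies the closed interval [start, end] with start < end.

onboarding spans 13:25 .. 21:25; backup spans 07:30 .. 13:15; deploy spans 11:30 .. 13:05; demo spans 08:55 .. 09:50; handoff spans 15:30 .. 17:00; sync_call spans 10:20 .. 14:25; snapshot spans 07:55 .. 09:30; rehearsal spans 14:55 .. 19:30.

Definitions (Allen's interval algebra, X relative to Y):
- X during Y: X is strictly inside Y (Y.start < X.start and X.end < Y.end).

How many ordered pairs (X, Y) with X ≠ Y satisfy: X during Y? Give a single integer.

Checking all 56 ordered pairs for relation 'during'; matching pairs in alphabetical order:
(demo, backup): demo during backup ✓
(deploy, backup): deploy during backup ✓
(deploy, sync_call): deploy during sync_call ✓
(handoff, onboarding): handoff during onboarding ✓
(handoff, rehearsal): handoff during rehearsal ✓
(rehearsal, onboarding): rehearsal during onboarding ✓
(snapshot, backup): snapshot during backup ✓
Count: 7.

7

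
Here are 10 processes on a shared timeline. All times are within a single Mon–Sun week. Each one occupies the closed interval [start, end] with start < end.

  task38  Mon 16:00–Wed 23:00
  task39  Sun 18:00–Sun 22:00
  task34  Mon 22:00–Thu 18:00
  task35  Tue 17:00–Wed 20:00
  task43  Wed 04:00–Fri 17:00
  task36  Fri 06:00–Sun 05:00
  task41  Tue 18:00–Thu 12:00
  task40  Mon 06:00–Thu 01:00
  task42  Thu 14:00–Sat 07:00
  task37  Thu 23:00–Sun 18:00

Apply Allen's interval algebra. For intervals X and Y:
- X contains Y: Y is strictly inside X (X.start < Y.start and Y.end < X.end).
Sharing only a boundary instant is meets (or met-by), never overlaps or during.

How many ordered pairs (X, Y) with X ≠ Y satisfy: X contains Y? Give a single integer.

Checking all 90 ordered pairs for relation 'contains'; matching pairs in alphabetical order:
(task34, task35): task34 contains task35 ✓
(task34, task41): task34 contains task41 ✓
(task37, task36): task37 contains task36 ✓
(task38, task35): task38 contains task35 ✓
(task40, task35): task40 contains task35 ✓
(task40, task38): task40 contains task38 ✓
Count: 6.

6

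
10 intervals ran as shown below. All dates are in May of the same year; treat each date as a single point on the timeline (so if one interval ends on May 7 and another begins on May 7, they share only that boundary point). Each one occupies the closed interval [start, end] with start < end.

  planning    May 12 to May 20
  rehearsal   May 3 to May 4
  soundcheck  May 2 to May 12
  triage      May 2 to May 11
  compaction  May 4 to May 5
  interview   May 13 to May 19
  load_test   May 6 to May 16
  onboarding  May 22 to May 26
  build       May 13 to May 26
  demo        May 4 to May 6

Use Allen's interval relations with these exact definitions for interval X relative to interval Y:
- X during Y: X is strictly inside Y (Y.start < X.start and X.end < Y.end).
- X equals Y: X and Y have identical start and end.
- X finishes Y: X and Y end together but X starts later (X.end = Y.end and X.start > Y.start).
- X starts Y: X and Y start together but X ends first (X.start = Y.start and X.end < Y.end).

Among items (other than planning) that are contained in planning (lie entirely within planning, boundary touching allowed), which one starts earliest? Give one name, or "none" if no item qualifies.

interview

Target planning = [May 12, May 20].
build [May 13, May 26] → overlapped-by → excluded.
compaction [May 4, May 5] → before → excluded.
demo [May 4, May 6] → before → excluded.
interview [May 13, May 19] → during → candidate.
load_test [May 6, May 16] → overlaps → excluded.
onboarding [May 22, May 26] → after → excluded.
rehearsal [May 3, May 4] → before → excluded.
soundcheck [May 2, May 12] → meets → excluded.
triage [May 2, May 11] → before → excluded.
Among candidates, earliest start is May 13 → interview.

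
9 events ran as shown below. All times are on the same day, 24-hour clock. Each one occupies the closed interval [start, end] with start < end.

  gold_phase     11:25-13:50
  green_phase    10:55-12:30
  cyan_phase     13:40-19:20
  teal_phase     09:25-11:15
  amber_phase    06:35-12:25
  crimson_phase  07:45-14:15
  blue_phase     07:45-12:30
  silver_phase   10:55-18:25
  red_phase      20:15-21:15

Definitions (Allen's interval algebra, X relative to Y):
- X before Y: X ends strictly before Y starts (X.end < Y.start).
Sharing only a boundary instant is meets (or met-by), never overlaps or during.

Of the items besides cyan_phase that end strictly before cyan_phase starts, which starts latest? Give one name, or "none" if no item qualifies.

Target cyan_phase = [13:40, 19:20].
amber_phase [06:35, 12:25] → before → candidate.
blue_phase [07:45, 12:30] → before → candidate.
crimson_phase [07:45, 14:15] → overlaps → excluded.
gold_phase [11:25, 13:50] → overlaps → excluded.
green_phase [10:55, 12:30] → before → candidate.
red_phase [20:15, 21:15] → after → excluded.
silver_phase [10:55, 18:25] → overlaps → excluded.
teal_phase [09:25, 11:15] → before → candidate.
Among candidates, latest start is 10:55 → green_phase.

green_phase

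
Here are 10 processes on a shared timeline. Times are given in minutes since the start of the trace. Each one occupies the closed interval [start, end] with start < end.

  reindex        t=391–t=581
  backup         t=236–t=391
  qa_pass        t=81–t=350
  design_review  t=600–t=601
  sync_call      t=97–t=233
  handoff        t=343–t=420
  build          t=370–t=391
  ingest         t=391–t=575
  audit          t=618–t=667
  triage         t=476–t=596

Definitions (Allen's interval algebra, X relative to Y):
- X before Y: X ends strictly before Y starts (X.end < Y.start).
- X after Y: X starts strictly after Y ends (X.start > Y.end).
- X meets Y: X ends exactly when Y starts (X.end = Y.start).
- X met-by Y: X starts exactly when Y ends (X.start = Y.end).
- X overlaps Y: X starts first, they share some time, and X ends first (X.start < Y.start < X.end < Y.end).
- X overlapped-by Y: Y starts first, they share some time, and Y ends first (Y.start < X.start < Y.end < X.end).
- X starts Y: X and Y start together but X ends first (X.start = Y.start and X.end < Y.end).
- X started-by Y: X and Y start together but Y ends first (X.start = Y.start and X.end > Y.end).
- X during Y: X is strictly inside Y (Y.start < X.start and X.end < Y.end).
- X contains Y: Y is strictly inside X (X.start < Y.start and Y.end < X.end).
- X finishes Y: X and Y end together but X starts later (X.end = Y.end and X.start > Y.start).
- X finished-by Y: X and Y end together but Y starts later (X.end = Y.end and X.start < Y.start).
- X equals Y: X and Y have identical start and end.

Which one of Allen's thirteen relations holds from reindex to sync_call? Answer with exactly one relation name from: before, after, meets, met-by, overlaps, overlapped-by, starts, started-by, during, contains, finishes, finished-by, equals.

after

reindex = [t=391, t=581]; sync_call = [t=97, t=233].
Compare endpoints: reindex.start > sync_call.start, reindex.start > sync_call.end, reindex.end > sync_call.start, reindex.end > sync_call.end.
That pattern is 'after'.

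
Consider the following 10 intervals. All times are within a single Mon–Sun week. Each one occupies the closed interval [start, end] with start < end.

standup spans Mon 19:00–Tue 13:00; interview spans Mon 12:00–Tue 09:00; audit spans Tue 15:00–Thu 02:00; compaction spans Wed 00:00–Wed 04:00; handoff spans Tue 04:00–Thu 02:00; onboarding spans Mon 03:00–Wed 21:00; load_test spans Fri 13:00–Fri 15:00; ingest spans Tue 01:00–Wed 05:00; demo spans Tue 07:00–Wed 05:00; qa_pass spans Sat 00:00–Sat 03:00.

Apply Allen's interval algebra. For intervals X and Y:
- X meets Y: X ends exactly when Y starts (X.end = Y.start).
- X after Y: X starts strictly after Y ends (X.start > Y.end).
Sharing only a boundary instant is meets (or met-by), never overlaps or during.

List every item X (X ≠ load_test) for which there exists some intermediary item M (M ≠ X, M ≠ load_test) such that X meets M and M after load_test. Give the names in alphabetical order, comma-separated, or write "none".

none

Target load_test = [Fri 13:00, Fri 15:00].
Intermediaries M with M after load_test: qa_pass.
Via qa_pass — items with X meets qa_pass: none.
Union: none.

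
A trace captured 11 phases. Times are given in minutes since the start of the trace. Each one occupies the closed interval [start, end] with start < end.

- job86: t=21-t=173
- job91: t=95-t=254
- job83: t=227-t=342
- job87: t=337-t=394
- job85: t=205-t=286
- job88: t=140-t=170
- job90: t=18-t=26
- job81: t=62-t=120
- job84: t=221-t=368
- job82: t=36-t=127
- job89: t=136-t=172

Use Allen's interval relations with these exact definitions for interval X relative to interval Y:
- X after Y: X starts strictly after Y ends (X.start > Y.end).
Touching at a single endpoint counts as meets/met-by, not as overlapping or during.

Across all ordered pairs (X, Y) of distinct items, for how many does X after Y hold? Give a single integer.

Checking all 110 ordered pairs for relation 'after'; matching pairs in alphabetical order:
(job81, job90): job81 after job90 ✓
(job82, job90): job82 after job90 ✓
(job83, job81): job83 after job81 ✓
(job83, job82): job83 after job82 ✓
(job83, job86): job83 after job86 ✓
(job83, job88): job83 after job88 ✓
(job83, job89): job83 after job89 ✓
(job83, job90): job83 after job90 ✓
(job84, job81): job84 after job81 ✓
(job84, job82): job84 after job82 ✓
(job84, job86): job84 after job86 ✓
(job84, job88): job84 after job88 ✓
(job84, job89): job84 after job89 ✓
(job84, job90): job84 after job90 ✓
(job85, job81): job85 after job81 ✓
(job85, job82): job85 after job82 ✓
(job85, job86): job85 after job86 ✓
(job85, job88): job85 after job88 ✓
(job85, job89): job85 after job89 ✓
(job85, job90): job85 after job90 ✓
(job87, job81): job87 after job81 ✓
(job87, job82): job87 after job82 ✓
(job87, job85): job87 after job85 ✓
(job87, job86): job87 after job86 ✓
... plus 11 further pairs not listed.
Count: 35.

35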